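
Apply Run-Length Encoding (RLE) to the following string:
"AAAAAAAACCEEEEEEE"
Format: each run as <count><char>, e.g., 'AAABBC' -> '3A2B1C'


Scanning runs left to right:
  i=0: run of 'A' x 8 -> '8A'
  i=8: run of 'C' x 2 -> '2C'
  i=10: run of 'E' x 7 -> '7E'

RLE = 8A2C7E


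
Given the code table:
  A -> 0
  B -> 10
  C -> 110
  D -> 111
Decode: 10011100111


Decoding:
10 -> B
0 -> A
111 -> D
0 -> A
0 -> A
111 -> D


Result: BADAAD


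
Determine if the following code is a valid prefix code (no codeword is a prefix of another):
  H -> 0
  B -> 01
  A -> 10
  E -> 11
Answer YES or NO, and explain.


Checking each pair (does one codeword prefix another?):
  H='0' vs B='01': prefix -- VIOLATION

NO -- this is NOT a valid prefix code. H (0) is a prefix of B (01).


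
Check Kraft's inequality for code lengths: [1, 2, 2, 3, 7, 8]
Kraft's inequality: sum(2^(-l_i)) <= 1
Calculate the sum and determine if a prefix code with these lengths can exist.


Sum = 2^(-1) + 2^(-2) + 2^(-2) + 2^(-3) + 2^(-7) + 2^(-8)
    = 0.5 + 0.25 + 0.25 + 0.125 + 0.0078125 + 0.00390625
    = 291/256 = 1.13671875
Since 1.13671875 > 1, Kraft's inequality is NOT satisfied.
A prefix code with these lengths CANNOT exist.

Kraft sum = 1.13671875. Not satisfied.


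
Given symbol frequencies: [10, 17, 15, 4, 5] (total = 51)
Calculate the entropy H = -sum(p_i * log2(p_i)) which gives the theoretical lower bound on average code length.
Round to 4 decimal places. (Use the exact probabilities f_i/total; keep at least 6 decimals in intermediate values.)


Per-symbol terms -p_i * log2(p_i) with p_i = f_i/51:
  p = 10/51 = 0.196078: log2(p) = -2.350497, -p*log2(p) = 0.460882
  p = 17/51 = 0.333333: log2(p) = -1.584963, -p*log2(p) = 0.528321
  p = 15/51 = 0.294118: log2(p) = -1.765535, -p*log2(p) = 0.519275
  p = 4/51 = 0.078431: log2(p) = -3.672425, -p*log2(p) = 0.288033
  p = 5/51 = 0.098039: log2(p) = -3.350497, -p*log2(p) = 0.328480
H = 0.460882 + 0.528321 + 0.519275 + 0.288033 + 0.328480 = 2.124991

H = 2.125 bits/symbol


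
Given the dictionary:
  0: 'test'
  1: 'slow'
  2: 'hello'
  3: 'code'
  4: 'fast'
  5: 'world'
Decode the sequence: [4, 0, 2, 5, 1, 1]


Look up each index in the dictionary:
  4 -> 'fast'
  0 -> 'test'
  2 -> 'hello'
  5 -> 'world'
  1 -> 'slow'
  1 -> 'slow'

Decoded: "fast test hello world slow slow"


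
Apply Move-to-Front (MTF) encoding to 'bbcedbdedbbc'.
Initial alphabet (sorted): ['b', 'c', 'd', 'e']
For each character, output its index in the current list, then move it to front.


MTF encoding:
'b': index 0 in ['b', 'c', 'd', 'e'] -> ['b', 'c', 'd', 'e']
'b': index 0 in ['b', 'c', 'd', 'e'] -> ['b', 'c', 'd', 'e']
'c': index 1 in ['b', 'c', 'd', 'e'] -> ['c', 'b', 'd', 'e']
'e': index 3 in ['c', 'b', 'd', 'e'] -> ['e', 'c', 'b', 'd']
'd': index 3 in ['e', 'c', 'b', 'd'] -> ['d', 'e', 'c', 'b']
'b': index 3 in ['d', 'e', 'c', 'b'] -> ['b', 'd', 'e', 'c']
'd': index 1 in ['b', 'd', 'e', 'c'] -> ['d', 'b', 'e', 'c']
'e': index 2 in ['d', 'b', 'e', 'c'] -> ['e', 'd', 'b', 'c']
'd': index 1 in ['e', 'd', 'b', 'c'] -> ['d', 'e', 'b', 'c']
'b': index 2 in ['d', 'e', 'b', 'c'] -> ['b', 'd', 'e', 'c']
'b': index 0 in ['b', 'd', 'e', 'c'] -> ['b', 'd', 'e', 'c']
'c': index 3 in ['b', 'd', 'e', 'c'] -> ['c', 'b', 'd', 'e']


Output: [0, 0, 1, 3, 3, 3, 1, 2, 1, 2, 0, 3]


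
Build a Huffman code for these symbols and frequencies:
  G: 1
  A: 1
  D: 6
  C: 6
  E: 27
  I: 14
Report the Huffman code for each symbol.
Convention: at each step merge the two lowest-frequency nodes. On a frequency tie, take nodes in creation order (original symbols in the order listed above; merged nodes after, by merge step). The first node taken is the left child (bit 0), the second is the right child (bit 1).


Huffman tree construction:
Step 1: Merge G(1) + A(1) = 2
Step 2: Merge (G+A)(2) + D(6) = 8
Step 3: Merge C(6) + ((G+A)+D)(8) = 14
Step 4: Merge I(14) + (C+((G+A)+D))(14) = 28
Step 5: Merge E(27) + (I+(C+((G+A)+D)))(28) = 55
Read each symbol's code off the tree from the root (left child = 0, right child = 1).

Codes:
  G: 11100 (length 5)
  A: 11101 (length 5)
  D: 1111 (length 4)
  C: 110 (length 3)
  E: 0 (length 1)
  I: 10 (length 2)
Average code length: 107/55 = 1.9455 bits/symbol


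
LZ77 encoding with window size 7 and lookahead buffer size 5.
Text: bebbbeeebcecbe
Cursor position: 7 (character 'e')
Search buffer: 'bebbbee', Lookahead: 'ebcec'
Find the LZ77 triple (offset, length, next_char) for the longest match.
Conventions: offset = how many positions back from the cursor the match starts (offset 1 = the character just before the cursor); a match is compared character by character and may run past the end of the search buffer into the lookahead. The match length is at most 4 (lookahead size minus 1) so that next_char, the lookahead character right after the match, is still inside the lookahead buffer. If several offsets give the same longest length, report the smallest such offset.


Try each offset into the search buffer:
  offset=1 (pos 6, char 'e'): match length 1
  offset=2 (pos 5, char 'e'): match length 1
  offset=3 (pos 4, char 'b'): match length 0
  offset=4 (pos 3, char 'b'): match length 0
  offset=5 (pos 2, char 'b'): match length 0
  offset=6 (pos 1, char 'e'): match length 2
  offset=7 (pos 0, char 'b'): match length 0
Longest match has length 2 at offset 6.
next_char = character at position 7 + 2 = 9 -> 'c'

Best match: offset=6, length=2 (matching 'eb' starting at position 1)
LZ77 triple: (6, 2, 'c')


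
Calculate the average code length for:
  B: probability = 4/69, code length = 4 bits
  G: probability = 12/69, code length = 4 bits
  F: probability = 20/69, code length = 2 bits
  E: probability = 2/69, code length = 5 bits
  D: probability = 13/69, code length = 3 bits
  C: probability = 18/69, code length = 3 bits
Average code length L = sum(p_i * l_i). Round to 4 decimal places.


Weighted contributions p_i * l_i:
  B: (4/69) * 4 = 16/69
  G: (12/69) * 4 = 48/69
  F: (20/69) * 2 = 40/69
  E: (2/69) * 5 = 10/69
  D: (13/69) * 3 = 39/69
  C: (18/69) * 3 = 54/69
Sum = (16 + 48 + 40 + 10 + 39 + 54)/69 = 207/69

L = 207/69 = 3.0000 bits/symbol


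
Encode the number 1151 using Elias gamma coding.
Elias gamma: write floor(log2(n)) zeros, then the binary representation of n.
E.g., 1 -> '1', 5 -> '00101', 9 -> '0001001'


num_bits = floor(log2(1151)) + 1 = 11
leading_zeros = num_bits - 1 = 10
binary(1151) = 10001111111

Elias gamma(1151) = '0000000000' + '10001111111' = 000000000010001111111 (21 bits)


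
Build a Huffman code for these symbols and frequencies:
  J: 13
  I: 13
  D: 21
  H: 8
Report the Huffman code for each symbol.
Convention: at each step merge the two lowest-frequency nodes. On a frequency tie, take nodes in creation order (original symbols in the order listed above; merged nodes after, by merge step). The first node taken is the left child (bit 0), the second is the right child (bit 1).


Huffman tree construction:
Step 1: Merge H(8) + J(13) = 21
Step 2: Merge I(13) + D(21) = 34
Step 3: Merge (H+J)(21) + (I+D)(34) = 55
Read each symbol's code off the tree from the root (left child = 0, right child = 1).

Codes:
  J: 01 (length 2)
  I: 10 (length 2)
  D: 11 (length 2)
  H: 00 (length 2)
Average code length: 110/55 = 2.0000 bits/symbol


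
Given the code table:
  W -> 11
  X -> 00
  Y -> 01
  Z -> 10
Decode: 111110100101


Decoding:
11 -> W
11 -> W
10 -> Z
10 -> Z
01 -> Y
01 -> Y


Result: WWZZYY


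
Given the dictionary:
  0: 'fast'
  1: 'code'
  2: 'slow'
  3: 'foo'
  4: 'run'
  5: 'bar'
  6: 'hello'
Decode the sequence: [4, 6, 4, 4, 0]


Look up each index in the dictionary:
  4 -> 'run'
  6 -> 'hello'
  4 -> 'run'
  4 -> 'run'
  0 -> 'fast'

Decoded: "run hello run run fast"


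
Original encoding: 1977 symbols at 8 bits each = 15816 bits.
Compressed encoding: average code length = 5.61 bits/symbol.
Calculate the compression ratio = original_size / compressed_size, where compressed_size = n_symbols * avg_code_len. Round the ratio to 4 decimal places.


original_size = n_symbols * orig_bits = 1977 * 8 = 15816 bits
compressed_size = n_symbols * avg_code_len = 1977 * 5.61 = 11090.97 bits
ratio = original_size / compressed_size = 15816 / 11090.97 = 1.426

Compression ratio = 1.426


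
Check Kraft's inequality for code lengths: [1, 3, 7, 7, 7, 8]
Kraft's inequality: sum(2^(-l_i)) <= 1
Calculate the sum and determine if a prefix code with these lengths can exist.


Sum = 2^(-1) + 2^(-3) + 2^(-7) + 2^(-7) + 2^(-7) + 2^(-8)
    = 0.5 + 0.125 + 0.0078125 + 0.0078125 + 0.0078125 + 0.00390625
    = 167/256 = 0.65234375
Since 0.65234375 <= 1, Kraft's inequality IS satisfied.
A prefix code with these lengths CAN exist.

Kraft sum = 0.65234375. Satisfied.


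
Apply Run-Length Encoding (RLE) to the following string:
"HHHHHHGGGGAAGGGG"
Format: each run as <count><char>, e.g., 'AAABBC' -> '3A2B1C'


Scanning runs left to right:
  i=0: run of 'H' x 6 -> '6H'
  i=6: run of 'G' x 4 -> '4G'
  i=10: run of 'A' x 2 -> '2A'
  i=12: run of 'G' x 4 -> '4G'

RLE = 6H4G2A4G


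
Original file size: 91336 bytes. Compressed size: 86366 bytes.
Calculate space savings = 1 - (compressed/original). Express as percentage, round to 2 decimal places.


ratio = compressed/original = 86366/91336 = 0.945586
savings = 1 - ratio = 1 - 0.945586 = 0.054414
as a percentage: 0.054414 * 100 = 5.44%

Space savings = 1 - 86366/91336 = 5.44%


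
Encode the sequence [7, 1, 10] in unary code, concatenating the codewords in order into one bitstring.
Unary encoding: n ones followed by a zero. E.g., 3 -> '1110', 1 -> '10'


Encode each number as n ones followed by a terminating 0:
  7 -> 11111110 (8 bits)
  1 -> 10 (2 bits)
  10 -> 11111111110 (11 bits)
Total length = 8 + 2 + 11 = 21 bits.

Unary([7, 1, 10]) = 111111101011111111110 (21 bits)


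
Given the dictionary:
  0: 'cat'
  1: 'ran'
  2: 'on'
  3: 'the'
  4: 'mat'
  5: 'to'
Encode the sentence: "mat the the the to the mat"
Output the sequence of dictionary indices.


Look up each word in the dictionary:
  'mat' -> 4
  'the' -> 3
  'the' -> 3
  'the' -> 3
  'to' -> 5
  'the' -> 3
  'mat' -> 4

Encoded: [4, 3, 3, 3, 5, 3, 4]


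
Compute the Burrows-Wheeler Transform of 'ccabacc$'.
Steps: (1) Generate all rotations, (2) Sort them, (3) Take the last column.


Rotations (sorted):
  0: $ccabacc -> last char: c
  1: abacc$cc -> last char: c
  2: acc$ccab -> last char: b
  3: bacc$cca -> last char: a
  4: c$ccabac -> last char: c
  5: cabacc$c -> last char: c
  6: cc$ccaba -> last char: a
  7: ccabacc$ -> last char: $


BWT = ccbacca$


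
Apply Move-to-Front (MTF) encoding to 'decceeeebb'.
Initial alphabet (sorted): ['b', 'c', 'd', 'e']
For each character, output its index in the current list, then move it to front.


MTF encoding:
'd': index 2 in ['b', 'c', 'd', 'e'] -> ['d', 'b', 'c', 'e']
'e': index 3 in ['d', 'b', 'c', 'e'] -> ['e', 'd', 'b', 'c']
'c': index 3 in ['e', 'd', 'b', 'c'] -> ['c', 'e', 'd', 'b']
'c': index 0 in ['c', 'e', 'd', 'b'] -> ['c', 'e', 'd', 'b']
'e': index 1 in ['c', 'e', 'd', 'b'] -> ['e', 'c', 'd', 'b']
'e': index 0 in ['e', 'c', 'd', 'b'] -> ['e', 'c', 'd', 'b']
'e': index 0 in ['e', 'c', 'd', 'b'] -> ['e', 'c', 'd', 'b']
'e': index 0 in ['e', 'c', 'd', 'b'] -> ['e', 'c', 'd', 'b']
'b': index 3 in ['e', 'c', 'd', 'b'] -> ['b', 'e', 'c', 'd']
'b': index 0 in ['b', 'e', 'c', 'd'] -> ['b', 'e', 'c', 'd']


Output: [2, 3, 3, 0, 1, 0, 0, 0, 3, 0]


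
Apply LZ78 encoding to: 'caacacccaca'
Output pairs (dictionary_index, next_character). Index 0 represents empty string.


LZ78 encoding steps:
Dictionary: {0: ''}
Step 1: w='' (idx 0), next='c' -> output (0, 'c'), add 'c' as idx 1
Step 2: w='' (idx 0), next='a' -> output (0, 'a'), add 'a' as idx 2
Step 3: w='a' (idx 2), next='c' -> output (2, 'c'), add 'ac' as idx 3
Step 4: w='ac' (idx 3), next='c' -> output (3, 'c'), add 'acc' as idx 4
Step 5: w='c' (idx 1), next='a' -> output (1, 'a'), add 'ca' as idx 5
Step 6: w='ca' (idx 5), end of input -> output (5, '')


Encoded: [(0, 'c'), (0, 'a'), (2, 'c'), (3, 'c'), (1, 'a'), (5, '')]


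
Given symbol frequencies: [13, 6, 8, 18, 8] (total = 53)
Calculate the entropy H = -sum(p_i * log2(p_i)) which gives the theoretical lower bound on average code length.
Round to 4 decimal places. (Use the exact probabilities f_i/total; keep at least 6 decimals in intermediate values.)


Per-symbol terms -p_i * log2(p_i) with p_i = f_i/53:
  p = 13/53 = 0.245283: log2(p) = -2.027481, -p*log2(p) = 0.497307
  p = 6/53 = 0.113208: log2(p) = -3.142958, -p*log2(p) = 0.355807
  p = 8/53 = 0.150943: log2(p) = -2.727920, -p*log2(p) = 0.411762
  p = 18/53 = 0.339623: log2(p) = -1.557995, -p*log2(p) = 0.529131
  p = 8/53 = 0.150943: log2(p) = -2.727920, -p*log2(p) = 0.411762
H = 0.497307 + 0.355807 + 0.411762 + 0.529131 + 0.411762 = 2.205769

H = 2.2058 bits/symbol


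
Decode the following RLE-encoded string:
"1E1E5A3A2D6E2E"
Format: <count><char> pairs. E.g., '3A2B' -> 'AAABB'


Expanding each <count><char> pair:
  1E -> 'E'
  1E -> 'E'
  5A -> 'AAAAA'
  3A -> 'AAA'
  2D -> 'DD'
  6E -> 'EEEEEE'
  2E -> 'EE'

Decoded = EEAAAAAAAADDEEEEEEEE


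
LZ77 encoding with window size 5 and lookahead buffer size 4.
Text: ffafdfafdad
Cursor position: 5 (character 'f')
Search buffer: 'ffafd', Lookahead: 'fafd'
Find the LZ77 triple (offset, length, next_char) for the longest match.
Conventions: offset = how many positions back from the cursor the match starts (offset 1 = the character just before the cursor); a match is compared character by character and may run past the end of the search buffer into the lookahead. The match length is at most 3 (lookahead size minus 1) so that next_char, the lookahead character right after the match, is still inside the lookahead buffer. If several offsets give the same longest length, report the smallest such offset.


Try each offset into the search buffer:
  offset=1 (pos 4, char 'd'): match length 0
  offset=2 (pos 3, char 'f'): match length 1
  offset=3 (pos 2, char 'a'): match length 0
  offset=4 (pos 1, char 'f'): match length 3
  offset=5 (pos 0, char 'f'): match length 1
Longest match has length 3 at offset 4.
next_char = character at position 5 + 3 = 8 -> 'd'

Best match: offset=4, length=3 (matching 'faf' starting at position 1)
LZ77 triple: (4, 3, 'd')


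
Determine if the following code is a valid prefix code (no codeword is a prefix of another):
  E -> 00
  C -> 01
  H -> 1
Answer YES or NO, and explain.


Checking each pair (does one codeword prefix another?):
  E='00' vs C='01': no prefix
  E='00' vs H='1': no prefix
  C='01' vs E='00': no prefix
  C='01' vs H='1': no prefix
  H='1' vs E='00': no prefix
  H='1' vs C='01': no prefix
No violation found over all pairs.

YES -- this is a valid prefix code. No codeword is a prefix of any other codeword.


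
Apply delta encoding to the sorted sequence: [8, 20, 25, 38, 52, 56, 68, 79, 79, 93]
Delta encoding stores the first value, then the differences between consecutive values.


First value: 8
Deltas:
  20 - 8 = 12
  25 - 20 = 5
  38 - 25 = 13
  52 - 38 = 14
  56 - 52 = 4
  68 - 56 = 12
  79 - 68 = 11
  79 - 79 = 0
  93 - 79 = 14


Delta encoded: [8, 12, 5, 13, 14, 4, 12, 11, 0, 14]


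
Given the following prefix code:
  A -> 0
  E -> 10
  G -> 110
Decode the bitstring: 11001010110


Decoding step by step:
Bits 110 -> G
Bits 0 -> A
Bits 10 -> E
Bits 10 -> E
Bits 110 -> G


Decoded message: GAEEG


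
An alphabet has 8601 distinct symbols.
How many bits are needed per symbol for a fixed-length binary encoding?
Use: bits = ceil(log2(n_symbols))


log2(8601) = 13.0703
Bracket: 2^13 = 8192 < 8601 <= 2^14 = 16384
So ceil(log2(8601)) = 14

bits = ceil(log2(8601)) = ceil(13.0703) = 14 bits


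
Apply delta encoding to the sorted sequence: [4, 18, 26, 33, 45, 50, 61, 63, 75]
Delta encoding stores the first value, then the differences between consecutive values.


First value: 4
Deltas:
  18 - 4 = 14
  26 - 18 = 8
  33 - 26 = 7
  45 - 33 = 12
  50 - 45 = 5
  61 - 50 = 11
  63 - 61 = 2
  75 - 63 = 12


Delta encoded: [4, 14, 8, 7, 12, 5, 11, 2, 12]


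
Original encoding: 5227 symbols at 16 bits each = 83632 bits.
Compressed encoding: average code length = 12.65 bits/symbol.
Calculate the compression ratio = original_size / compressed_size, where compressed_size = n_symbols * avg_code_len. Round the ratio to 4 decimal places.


original_size = n_symbols * orig_bits = 5227 * 16 = 83632 bits
compressed_size = n_symbols * avg_code_len = 5227 * 12.65 = 66121.55 bits
ratio = original_size / compressed_size = 83632 / 66121.55 = 1.2648

Compression ratio = 1.2648


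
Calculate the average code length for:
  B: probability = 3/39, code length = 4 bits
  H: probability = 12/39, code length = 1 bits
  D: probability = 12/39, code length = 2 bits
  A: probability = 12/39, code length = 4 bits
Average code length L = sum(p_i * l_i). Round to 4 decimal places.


Weighted contributions p_i * l_i:
  B: (3/39) * 4 = 12/39
  H: (12/39) * 1 = 12/39
  D: (12/39) * 2 = 24/39
  A: (12/39) * 4 = 48/39
Sum = (12 + 12 + 24 + 48)/39 = 96/39

L = 96/39 = 2.4615 bits/symbol


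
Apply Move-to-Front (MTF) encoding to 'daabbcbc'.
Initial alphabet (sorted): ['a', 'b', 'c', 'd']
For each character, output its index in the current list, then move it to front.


MTF encoding:
'd': index 3 in ['a', 'b', 'c', 'd'] -> ['d', 'a', 'b', 'c']
'a': index 1 in ['d', 'a', 'b', 'c'] -> ['a', 'd', 'b', 'c']
'a': index 0 in ['a', 'd', 'b', 'c'] -> ['a', 'd', 'b', 'c']
'b': index 2 in ['a', 'd', 'b', 'c'] -> ['b', 'a', 'd', 'c']
'b': index 0 in ['b', 'a', 'd', 'c'] -> ['b', 'a', 'd', 'c']
'c': index 3 in ['b', 'a', 'd', 'c'] -> ['c', 'b', 'a', 'd']
'b': index 1 in ['c', 'b', 'a', 'd'] -> ['b', 'c', 'a', 'd']
'c': index 1 in ['b', 'c', 'a', 'd'] -> ['c', 'b', 'a', 'd']


Output: [3, 1, 0, 2, 0, 3, 1, 1]


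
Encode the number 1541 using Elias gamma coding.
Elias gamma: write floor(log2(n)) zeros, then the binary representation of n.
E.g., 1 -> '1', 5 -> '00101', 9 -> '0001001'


num_bits = floor(log2(1541)) + 1 = 11
leading_zeros = num_bits - 1 = 10
binary(1541) = 11000000101

Elias gamma(1541) = '0000000000' + '11000000101' = 000000000011000000101 (21 bits)


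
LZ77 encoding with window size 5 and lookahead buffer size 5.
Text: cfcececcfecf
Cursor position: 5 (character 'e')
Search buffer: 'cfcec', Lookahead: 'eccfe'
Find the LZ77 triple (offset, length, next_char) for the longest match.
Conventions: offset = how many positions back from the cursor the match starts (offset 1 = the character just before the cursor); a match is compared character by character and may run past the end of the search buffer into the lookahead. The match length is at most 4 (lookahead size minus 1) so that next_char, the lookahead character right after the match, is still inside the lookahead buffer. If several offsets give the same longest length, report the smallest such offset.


Try each offset into the search buffer:
  offset=1 (pos 4, char 'c'): match length 0
  offset=2 (pos 3, char 'e'): match length 2
  offset=3 (pos 2, char 'c'): match length 0
  offset=4 (pos 1, char 'f'): match length 0
  offset=5 (pos 0, char 'c'): match length 0
Longest match has length 2 at offset 2.
next_char = character at position 5 + 2 = 7 -> 'c'

Best match: offset=2, length=2 (matching 'ec' starting at position 3)
LZ77 triple: (2, 2, 'c')


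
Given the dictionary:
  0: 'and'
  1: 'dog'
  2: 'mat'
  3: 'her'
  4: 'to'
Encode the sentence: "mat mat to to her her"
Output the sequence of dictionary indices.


Look up each word in the dictionary:
  'mat' -> 2
  'mat' -> 2
  'to' -> 4
  'to' -> 4
  'her' -> 3
  'her' -> 3

Encoded: [2, 2, 4, 4, 3, 3]


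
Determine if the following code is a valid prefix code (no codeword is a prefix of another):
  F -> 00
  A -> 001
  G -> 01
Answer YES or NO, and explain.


Checking each pair (does one codeword prefix another?):
  F='00' vs A='001': prefix -- VIOLATION

NO -- this is NOT a valid prefix code. F (00) is a prefix of A (001).


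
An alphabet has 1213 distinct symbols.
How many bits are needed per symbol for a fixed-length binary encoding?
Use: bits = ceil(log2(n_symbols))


log2(1213) = 10.2444
Bracket: 2^10 = 1024 < 1213 <= 2^11 = 2048
So ceil(log2(1213)) = 11

bits = ceil(log2(1213)) = ceil(10.2444) = 11 bits


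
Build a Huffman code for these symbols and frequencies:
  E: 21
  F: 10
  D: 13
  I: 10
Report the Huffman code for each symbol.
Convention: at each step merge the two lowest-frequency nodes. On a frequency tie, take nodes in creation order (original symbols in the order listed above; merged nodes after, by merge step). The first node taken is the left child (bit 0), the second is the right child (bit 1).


Huffman tree construction:
Step 1: Merge F(10) + I(10) = 20
Step 2: Merge D(13) + (F+I)(20) = 33
Step 3: Merge E(21) + (D+(F+I))(33) = 54
Read each symbol's code off the tree from the root (left child = 0, right child = 1).

Codes:
  E: 0 (length 1)
  F: 110 (length 3)
  D: 10 (length 2)
  I: 111 (length 3)
Average code length: 107/54 = 1.9815 bits/symbol


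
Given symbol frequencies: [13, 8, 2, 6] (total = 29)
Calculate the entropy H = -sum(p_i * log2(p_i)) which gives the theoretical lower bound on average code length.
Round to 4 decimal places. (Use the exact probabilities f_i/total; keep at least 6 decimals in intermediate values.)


Per-symbol terms -p_i * log2(p_i) with p_i = f_i/29:
  p = 13/29 = 0.448276: log2(p) = -1.157541, -p*log2(p) = 0.518898
  p = 8/29 = 0.275862: log2(p) = -1.857981, -p*log2(p) = 0.512546
  p = 2/29 = 0.068966: log2(p) = -3.857981, -p*log2(p) = 0.266068
  p = 6/29 = 0.206897: log2(p) = -2.273018, -p*log2(p) = 0.470280
H = 0.518898 + 0.512546 + 0.266068 + 0.470280 = 1.767792

H = 1.7678 bits/symbol


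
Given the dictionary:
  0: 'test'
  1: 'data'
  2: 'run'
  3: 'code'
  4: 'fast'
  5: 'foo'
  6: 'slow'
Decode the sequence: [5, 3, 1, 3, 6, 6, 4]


Look up each index in the dictionary:
  5 -> 'foo'
  3 -> 'code'
  1 -> 'data'
  3 -> 'code'
  6 -> 'slow'
  6 -> 'slow'
  4 -> 'fast'

Decoded: "foo code data code slow slow fast"


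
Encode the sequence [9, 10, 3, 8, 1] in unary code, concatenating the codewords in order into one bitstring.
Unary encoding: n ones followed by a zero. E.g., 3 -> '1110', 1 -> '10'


Encode each number as n ones followed by a terminating 0:
  9 -> 1111111110 (10 bits)
  10 -> 11111111110 (11 bits)
  3 -> 1110 (4 bits)
  8 -> 111111110 (9 bits)
  1 -> 10 (2 bits)
Total length = 10 + 11 + 4 + 9 + 2 = 36 bits.

Unary([9, 10, 3, 8, 1]) = 111111111011111111110111011111111010 (36 bits)


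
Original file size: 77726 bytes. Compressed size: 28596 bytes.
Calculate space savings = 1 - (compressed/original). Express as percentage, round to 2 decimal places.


ratio = compressed/original = 28596/77726 = 0.367908
savings = 1 - ratio = 1 - 0.367908 = 0.632092
as a percentage: 0.632092 * 100 = 63.21%

Space savings = 1 - 28596/77726 = 63.21%


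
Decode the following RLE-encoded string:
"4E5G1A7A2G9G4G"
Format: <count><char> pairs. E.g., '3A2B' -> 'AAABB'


Expanding each <count><char> pair:
  4E -> 'EEEE'
  5G -> 'GGGGG'
  1A -> 'A'
  7A -> 'AAAAAAA'
  2G -> 'GG'
  9G -> 'GGGGGGGGG'
  4G -> 'GGGG'

Decoded = EEEEGGGGGAAAAAAAAGGGGGGGGGGGGGGG


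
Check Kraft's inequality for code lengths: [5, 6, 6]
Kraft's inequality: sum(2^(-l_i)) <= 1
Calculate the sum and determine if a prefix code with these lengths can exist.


Sum = 2^(-5) + 2^(-6) + 2^(-6)
    = 0.03125 + 0.015625 + 0.015625
    = 4/64 = 0.0625
Since 0.0625 <= 1, Kraft's inequality IS satisfied.
A prefix code with these lengths CAN exist.

Kraft sum = 0.0625. Satisfied.


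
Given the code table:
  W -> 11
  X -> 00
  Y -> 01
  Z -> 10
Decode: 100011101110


Decoding:
10 -> Z
00 -> X
11 -> W
10 -> Z
11 -> W
10 -> Z


Result: ZXWZWZ


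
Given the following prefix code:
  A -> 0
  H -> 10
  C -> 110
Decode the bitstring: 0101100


Decoding step by step:
Bits 0 -> A
Bits 10 -> H
Bits 110 -> C
Bits 0 -> A


Decoded message: AHCA


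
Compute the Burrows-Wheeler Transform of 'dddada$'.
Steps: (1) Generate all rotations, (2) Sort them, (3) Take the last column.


Rotations (sorted):
  0: $dddada -> last char: a
  1: a$dddad -> last char: d
  2: ada$ddd -> last char: d
  3: da$ddda -> last char: a
  4: dada$dd -> last char: d
  5: ddada$d -> last char: d
  6: dddada$ -> last char: $


BWT = addadd$


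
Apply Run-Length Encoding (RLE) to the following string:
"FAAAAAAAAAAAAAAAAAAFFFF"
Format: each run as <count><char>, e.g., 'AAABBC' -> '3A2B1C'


Scanning runs left to right:
  i=0: run of 'F' x 1 -> '1F'
  i=1: run of 'A' x 18 -> '18A'
  i=19: run of 'F' x 4 -> '4F'

RLE = 1F18A4F


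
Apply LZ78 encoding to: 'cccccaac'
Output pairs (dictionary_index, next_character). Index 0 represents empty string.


LZ78 encoding steps:
Dictionary: {0: ''}
Step 1: w='' (idx 0), next='c' -> output (0, 'c'), add 'c' as idx 1
Step 2: w='c' (idx 1), next='c' -> output (1, 'c'), add 'cc' as idx 2
Step 3: w='cc' (idx 2), next='a' -> output (2, 'a'), add 'cca' as idx 3
Step 4: w='' (idx 0), next='a' -> output (0, 'a'), add 'a' as idx 4
Step 5: w='c' (idx 1), end of input -> output (1, '')


Encoded: [(0, 'c'), (1, 'c'), (2, 'a'), (0, 'a'), (1, '')]


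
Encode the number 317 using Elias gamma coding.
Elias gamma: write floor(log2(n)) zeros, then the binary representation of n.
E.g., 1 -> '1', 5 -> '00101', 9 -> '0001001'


num_bits = floor(log2(317)) + 1 = 9
leading_zeros = num_bits - 1 = 8
binary(317) = 100111101

Elias gamma(317) = '00000000' + '100111101' = 00000000100111101 (17 bits)


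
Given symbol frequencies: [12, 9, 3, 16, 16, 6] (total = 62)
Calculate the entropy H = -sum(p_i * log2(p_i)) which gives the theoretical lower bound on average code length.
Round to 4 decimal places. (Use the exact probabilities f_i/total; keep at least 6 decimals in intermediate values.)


Per-symbol terms -p_i * log2(p_i) with p_i = f_i/62:
  p = 12/62 = 0.193548: log2(p) = -2.369234, -p*log2(p) = 0.458561
  p = 9/62 = 0.145161: log2(p) = -2.784271, -p*log2(p) = 0.404168
  p = 3/62 = 0.048387: log2(p) = -4.369234, -p*log2(p) = 0.211415
  p = 16/62 = 0.258065: log2(p) = -1.954196, -p*log2(p) = 0.504309
  p = 16/62 = 0.258065: log2(p) = -1.954196, -p*log2(p) = 0.504309
  p = 6/62 = 0.096774: log2(p) = -3.369234, -p*log2(p) = 0.326055
H = 0.458561 + 0.404168 + 0.211415 + 0.504309 + 0.504309 + 0.326055 = 2.408817

H = 2.4088 bits/symbol


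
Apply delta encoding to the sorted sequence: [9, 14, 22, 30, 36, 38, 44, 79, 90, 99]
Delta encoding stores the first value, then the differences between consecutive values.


First value: 9
Deltas:
  14 - 9 = 5
  22 - 14 = 8
  30 - 22 = 8
  36 - 30 = 6
  38 - 36 = 2
  44 - 38 = 6
  79 - 44 = 35
  90 - 79 = 11
  99 - 90 = 9


Delta encoded: [9, 5, 8, 8, 6, 2, 6, 35, 11, 9]


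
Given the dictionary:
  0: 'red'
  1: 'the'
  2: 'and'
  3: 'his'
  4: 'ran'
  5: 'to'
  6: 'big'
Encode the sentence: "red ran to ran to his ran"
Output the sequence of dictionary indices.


Look up each word in the dictionary:
  'red' -> 0
  'ran' -> 4
  'to' -> 5
  'ran' -> 4
  'to' -> 5
  'his' -> 3
  'ran' -> 4

Encoded: [0, 4, 5, 4, 5, 3, 4]


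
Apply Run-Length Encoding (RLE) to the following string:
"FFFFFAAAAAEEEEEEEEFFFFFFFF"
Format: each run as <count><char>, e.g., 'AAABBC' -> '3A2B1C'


Scanning runs left to right:
  i=0: run of 'F' x 5 -> '5F'
  i=5: run of 'A' x 5 -> '5A'
  i=10: run of 'E' x 8 -> '8E'
  i=18: run of 'F' x 8 -> '8F'

RLE = 5F5A8E8F


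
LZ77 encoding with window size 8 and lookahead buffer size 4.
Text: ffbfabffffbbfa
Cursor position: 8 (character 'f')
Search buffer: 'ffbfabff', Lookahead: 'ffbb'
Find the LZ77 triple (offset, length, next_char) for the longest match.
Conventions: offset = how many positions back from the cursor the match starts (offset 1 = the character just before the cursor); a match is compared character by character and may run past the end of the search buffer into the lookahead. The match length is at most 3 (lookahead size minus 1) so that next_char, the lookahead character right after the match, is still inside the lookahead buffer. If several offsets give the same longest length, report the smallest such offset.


Try each offset into the search buffer:
  offset=1 (pos 7, char 'f'): match length 2
  offset=2 (pos 6, char 'f'): match length 2
  offset=3 (pos 5, char 'b'): match length 0
  offset=4 (pos 4, char 'a'): match length 0
  offset=5 (pos 3, char 'f'): match length 1
  offset=6 (pos 2, char 'b'): match length 0
  offset=7 (pos 1, char 'f'): match length 1
  offset=8 (pos 0, char 'f'): match length 3
Longest match has length 3 at offset 8.
next_char = character at position 8 + 3 = 11 -> 'b'

Best match: offset=8, length=3 (matching 'ffb' starting at position 0)
LZ77 triple: (8, 3, 'b')


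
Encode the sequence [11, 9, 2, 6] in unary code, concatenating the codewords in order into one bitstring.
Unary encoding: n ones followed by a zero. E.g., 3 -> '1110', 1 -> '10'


Encode each number as n ones followed by a terminating 0:
  11 -> 111111111110 (12 bits)
  9 -> 1111111110 (10 bits)
  2 -> 110 (3 bits)
  6 -> 1111110 (7 bits)
Total length = 12 + 10 + 3 + 7 = 32 bits.

Unary([11, 9, 2, 6]) = 11111111111011111111101101111110 (32 bits)


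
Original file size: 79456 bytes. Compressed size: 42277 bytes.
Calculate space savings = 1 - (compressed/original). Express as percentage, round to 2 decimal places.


ratio = compressed/original = 42277/79456 = 0.532081
savings = 1 - ratio = 1 - 0.532081 = 0.467919
as a percentage: 0.467919 * 100 = 46.79%

Space savings = 1 - 42277/79456 = 46.79%


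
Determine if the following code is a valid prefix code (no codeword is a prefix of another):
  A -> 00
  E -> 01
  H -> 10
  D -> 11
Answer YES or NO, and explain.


Checking each pair (does one codeword prefix another?):
  A='00' vs E='01': no prefix
  A='00' vs H='10': no prefix
  A='00' vs D='11': no prefix
  E='01' vs A='00': no prefix
  E='01' vs H='10': no prefix
  E='01' vs D='11': no prefix
  H='10' vs A='00': no prefix
  H='10' vs E='01': no prefix
  H='10' vs D='11': no prefix
  D='11' vs A='00': no prefix
  D='11' vs E='01': no prefix
  D='11' vs H='10': no prefix
No violation found over all pairs.

YES -- this is a valid prefix code. No codeword is a prefix of any other codeword.


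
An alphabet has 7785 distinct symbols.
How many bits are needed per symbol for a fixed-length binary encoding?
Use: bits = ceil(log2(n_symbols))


log2(7785) = 12.9265
Bracket: 2^12 = 4096 < 7785 <= 2^13 = 8192
So ceil(log2(7785)) = 13

bits = ceil(log2(7785)) = ceil(12.9265) = 13 bits


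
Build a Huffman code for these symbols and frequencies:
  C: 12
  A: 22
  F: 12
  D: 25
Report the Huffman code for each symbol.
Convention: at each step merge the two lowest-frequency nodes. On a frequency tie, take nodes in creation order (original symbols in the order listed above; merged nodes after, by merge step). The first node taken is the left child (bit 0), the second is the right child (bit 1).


Huffman tree construction:
Step 1: Merge C(12) + F(12) = 24
Step 2: Merge A(22) + (C+F)(24) = 46
Step 3: Merge D(25) + (A+(C+F))(46) = 71
Read each symbol's code off the tree from the root (left child = 0, right child = 1).

Codes:
  C: 110 (length 3)
  A: 10 (length 2)
  F: 111 (length 3)
  D: 0 (length 1)
Average code length: 141/71 = 1.9859 bits/symbol


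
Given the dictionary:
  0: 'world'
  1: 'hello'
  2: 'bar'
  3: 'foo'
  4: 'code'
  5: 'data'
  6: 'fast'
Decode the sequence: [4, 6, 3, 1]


Look up each index in the dictionary:
  4 -> 'code'
  6 -> 'fast'
  3 -> 'foo'
  1 -> 'hello'

Decoded: "code fast foo hello"


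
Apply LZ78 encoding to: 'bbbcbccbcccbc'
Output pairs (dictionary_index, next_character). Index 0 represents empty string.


LZ78 encoding steps:
Dictionary: {0: ''}
Step 1: w='' (idx 0), next='b' -> output (0, 'b'), add 'b' as idx 1
Step 2: w='b' (idx 1), next='b' -> output (1, 'b'), add 'bb' as idx 2
Step 3: w='' (idx 0), next='c' -> output (0, 'c'), add 'c' as idx 3
Step 4: w='b' (idx 1), next='c' -> output (1, 'c'), add 'bc' as idx 4
Step 5: w='c' (idx 3), next='b' -> output (3, 'b'), add 'cb' as idx 5
Step 6: w='c' (idx 3), next='c' -> output (3, 'c'), add 'cc' as idx 6
Step 7: w='cb' (idx 5), next='c' -> output (5, 'c'), add 'cbc' as idx 7


Encoded: [(0, 'b'), (1, 'b'), (0, 'c'), (1, 'c'), (3, 'b'), (3, 'c'), (5, 'c')]


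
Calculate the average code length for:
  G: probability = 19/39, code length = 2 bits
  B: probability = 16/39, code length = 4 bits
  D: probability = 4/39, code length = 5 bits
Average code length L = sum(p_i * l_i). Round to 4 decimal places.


Weighted contributions p_i * l_i:
  G: (19/39) * 2 = 38/39
  B: (16/39) * 4 = 64/39
  D: (4/39) * 5 = 20/39
Sum = (38 + 64 + 20)/39 = 122/39

L = 122/39 = 3.1282 bits/symbol


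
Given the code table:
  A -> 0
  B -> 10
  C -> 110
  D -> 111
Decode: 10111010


Decoding:
10 -> B
111 -> D
0 -> A
10 -> B


Result: BDAB


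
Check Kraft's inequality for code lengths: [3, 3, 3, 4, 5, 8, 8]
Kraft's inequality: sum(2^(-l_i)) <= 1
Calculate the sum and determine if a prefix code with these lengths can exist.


Sum = 2^(-3) + 2^(-3) + 2^(-3) + 2^(-4) + 2^(-5) + 2^(-8) + 2^(-8)
    = 0.125 + 0.125 + 0.125 + 0.0625 + 0.03125 + 0.00390625 + 0.00390625
    = 122/256 = 0.4765625
Since 0.4765625 <= 1, Kraft's inequality IS satisfied.
A prefix code with these lengths CAN exist.

Kraft sum = 0.4765625. Satisfied.


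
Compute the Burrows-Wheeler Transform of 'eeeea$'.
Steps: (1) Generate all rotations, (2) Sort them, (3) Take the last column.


Rotations (sorted):
  0: $eeeea -> last char: a
  1: a$eeee -> last char: e
  2: ea$eee -> last char: e
  3: eea$ee -> last char: e
  4: eeea$e -> last char: e
  5: eeeea$ -> last char: $


BWT = aeeee$


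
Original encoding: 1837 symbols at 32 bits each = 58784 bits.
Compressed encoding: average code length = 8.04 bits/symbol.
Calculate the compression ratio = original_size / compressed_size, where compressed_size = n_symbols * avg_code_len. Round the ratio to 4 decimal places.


original_size = n_symbols * orig_bits = 1837 * 32 = 58784 bits
compressed_size = n_symbols * avg_code_len = 1837 * 8.04 = 14769.48 bits
ratio = original_size / compressed_size = 58784 / 14769.48 = 3.9801

Compression ratio = 3.9801


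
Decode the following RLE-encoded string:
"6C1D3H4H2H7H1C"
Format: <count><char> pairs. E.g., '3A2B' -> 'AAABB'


Expanding each <count><char> pair:
  6C -> 'CCCCCC'
  1D -> 'D'
  3H -> 'HHH'
  4H -> 'HHHH'
  2H -> 'HH'
  7H -> 'HHHHHHH'
  1C -> 'C'

Decoded = CCCCCCDHHHHHHHHHHHHHHHHC


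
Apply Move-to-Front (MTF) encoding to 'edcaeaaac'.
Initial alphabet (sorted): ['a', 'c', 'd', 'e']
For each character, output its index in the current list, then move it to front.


MTF encoding:
'e': index 3 in ['a', 'c', 'd', 'e'] -> ['e', 'a', 'c', 'd']
'd': index 3 in ['e', 'a', 'c', 'd'] -> ['d', 'e', 'a', 'c']
'c': index 3 in ['d', 'e', 'a', 'c'] -> ['c', 'd', 'e', 'a']
'a': index 3 in ['c', 'd', 'e', 'a'] -> ['a', 'c', 'd', 'e']
'e': index 3 in ['a', 'c', 'd', 'e'] -> ['e', 'a', 'c', 'd']
'a': index 1 in ['e', 'a', 'c', 'd'] -> ['a', 'e', 'c', 'd']
'a': index 0 in ['a', 'e', 'c', 'd'] -> ['a', 'e', 'c', 'd']
'a': index 0 in ['a', 'e', 'c', 'd'] -> ['a', 'e', 'c', 'd']
'c': index 2 in ['a', 'e', 'c', 'd'] -> ['c', 'a', 'e', 'd']


Output: [3, 3, 3, 3, 3, 1, 0, 0, 2]


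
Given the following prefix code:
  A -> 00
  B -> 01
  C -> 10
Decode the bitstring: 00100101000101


Decoding step by step:
Bits 00 -> A
Bits 10 -> C
Bits 01 -> B
Bits 01 -> B
Bits 00 -> A
Bits 01 -> B
Bits 01 -> B


Decoded message: ACBBABB


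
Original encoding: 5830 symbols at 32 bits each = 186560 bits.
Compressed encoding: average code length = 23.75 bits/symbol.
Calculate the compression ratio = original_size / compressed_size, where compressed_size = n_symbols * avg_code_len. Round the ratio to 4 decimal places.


original_size = n_symbols * orig_bits = 5830 * 32 = 186560 bits
compressed_size = n_symbols * avg_code_len = 5830 * 23.75 = 138462.5 bits
ratio = original_size / compressed_size = 186560 / 138462.5 = 1.3474

Compression ratio = 1.3474


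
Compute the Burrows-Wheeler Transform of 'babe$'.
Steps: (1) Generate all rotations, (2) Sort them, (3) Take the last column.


Rotations (sorted):
  0: $babe -> last char: e
  1: abe$b -> last char: b
  2: babe$ -> last char: $
  3: be$ba -> last char: a
  4: e$bab -> last char: b


BWT = eb$ab


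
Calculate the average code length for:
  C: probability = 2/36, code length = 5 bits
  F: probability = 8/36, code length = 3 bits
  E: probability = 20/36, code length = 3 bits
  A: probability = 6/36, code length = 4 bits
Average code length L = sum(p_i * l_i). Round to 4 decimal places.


Weighted contributions p_i * l_i:
  C: (2/36) * 5 = 10/36
  F: (8/36) * 3 = 24/36
  E: (20/36) * 3 = 60/36
  A: (6/36) * 4 = 24/36
Sum = (10 + 24 + 60 + 24)/36 = 118/36

L = 118/36 = 3.2778 bits/symbol


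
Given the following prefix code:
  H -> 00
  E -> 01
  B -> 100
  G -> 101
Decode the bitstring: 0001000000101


Decoding step by step:
Bits 00 -> H
Bits 01 -> E
Bits 00 -> H
Bits 00 -> H
Bits 00 -> H
Bits 101 -> G


Decoded message: HEHHHG


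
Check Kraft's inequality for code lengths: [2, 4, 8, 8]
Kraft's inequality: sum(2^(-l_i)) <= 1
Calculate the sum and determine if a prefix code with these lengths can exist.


Sum = 2^(-2) + 2^(-4) + 2^(-8) + 2^(-8)
    = 0.25 + 0.0625 + 0.00390625 + 0.00390625
    = 82/256 = 0.3203125
Since 0.3203125 <= 1, Kraft's inequality IS satisfied.
A prefix code with these lengths CAN exist.

Kraft sum = 0.3203125. Satisfied.


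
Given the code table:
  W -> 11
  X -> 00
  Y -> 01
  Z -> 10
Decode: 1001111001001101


Decoding:
10 -> Z
01 -> Y
11 -> W
10 -> Z
01 -> Y
00 -> X
11 -> W
01 -> Y


Result: ZYWZYXWY


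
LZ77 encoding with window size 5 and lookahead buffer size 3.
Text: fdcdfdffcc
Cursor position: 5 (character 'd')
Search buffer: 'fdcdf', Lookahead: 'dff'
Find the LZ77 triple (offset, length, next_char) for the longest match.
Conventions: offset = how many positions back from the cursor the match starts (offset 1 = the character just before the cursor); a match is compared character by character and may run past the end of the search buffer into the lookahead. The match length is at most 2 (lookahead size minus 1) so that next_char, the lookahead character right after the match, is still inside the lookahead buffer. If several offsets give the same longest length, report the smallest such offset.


Try each offset into the search buffer:
  offset=1 (pos 4, char 'f'): match length 0
  offset=2 (pos 3, char 'd'): match length 2
  offset=3 (pos 2, char 'c'): match length 0
  offset=4 (pos 1, char 'd'): match length 1
  offset=5 (pos 0, char 'f'): match length 0
Longest match has length 2 at offset 2.
next_char = character at position 5 + 2 = 7 -> 'f'

Best match: offset=2, length=2 (matching 'df' starting at position 3)
LZ77 triple: (2, 2, 'f')


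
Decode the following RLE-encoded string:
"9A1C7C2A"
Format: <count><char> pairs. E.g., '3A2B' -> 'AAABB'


Expanding each <count><char> pair:
  9A -> 'AAAAAAAAA'
  1C -> 'C'
  7C -> 'CCCCCCC'
  2A -> 'AA'

Decoded = AAAAAAAAACCCCCCCCAA


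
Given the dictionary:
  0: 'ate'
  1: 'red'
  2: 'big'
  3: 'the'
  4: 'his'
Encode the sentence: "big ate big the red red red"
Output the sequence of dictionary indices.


Look up each word in the dictionary:
  'big' -> 2
  'ate' -> 0
  'big' -> 2
  'the' -> 3
  'red' -> 1
  'red' -> 1
  'red' -> 1

Encoded: [2, 0, 2, 3, 1, 1, 1]


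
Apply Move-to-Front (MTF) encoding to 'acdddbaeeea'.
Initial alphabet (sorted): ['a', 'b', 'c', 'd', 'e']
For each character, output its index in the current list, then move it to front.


MTF encoding:
'a': index 0 in ['a', 'b', 'c', 'd', 'e'] -> ['a', 'b', 'c', 'd', 'e']
'c': index 2 in ['a', 'b', 'c', 'd', 'e'] -> ['c', 'a', 'b', 'd', 'e']
'd': index 3 in ['c', 'a', 'b', 'd', 'e'] -> ['d', 'c', 'a', 'b', 'e']
'd': index 0 in ['d', 'c', 'a', 'b', 'e'] -> ['d', 'c', 'a', 'b', 'e']
'd': index 0 in ['d', 'c', 'a', 'b', 'e'] -> ['d', 'c', 'a', 'b', 'e']
'b': index 3 in ['d', 'c', 'a', 'b', 'e'] -> ['b', 'd', 'c', 'a', 'e']
'a': index 3 in ['b', 'd', 'c', 'a', 'e'] -> ['a', 'b', 'd', 'c', 'e']
'e': index 4 in ['a', 'b', 'd', 'c', 'e'] -> ['e', 'a', 'b', 'd', 'c']
'e': index 0 in ['e', 'a', 'b', 'd', 'c'] -> ['e', 'a', 'b', 'd', 'c']
'e': index 0 in ['e', 'a', 'b', 'd', 'c'] -> ['e', 'a', 'b', 'd', 'c']
'a': index 1 in ['e', 'a', 'b', 'd', 'c'] -> ['a', 'e', 'b', 'd', 'c']


Output: [0, 2, 3, 0, 0, 3, 3, 4, 0, 0, 1]
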